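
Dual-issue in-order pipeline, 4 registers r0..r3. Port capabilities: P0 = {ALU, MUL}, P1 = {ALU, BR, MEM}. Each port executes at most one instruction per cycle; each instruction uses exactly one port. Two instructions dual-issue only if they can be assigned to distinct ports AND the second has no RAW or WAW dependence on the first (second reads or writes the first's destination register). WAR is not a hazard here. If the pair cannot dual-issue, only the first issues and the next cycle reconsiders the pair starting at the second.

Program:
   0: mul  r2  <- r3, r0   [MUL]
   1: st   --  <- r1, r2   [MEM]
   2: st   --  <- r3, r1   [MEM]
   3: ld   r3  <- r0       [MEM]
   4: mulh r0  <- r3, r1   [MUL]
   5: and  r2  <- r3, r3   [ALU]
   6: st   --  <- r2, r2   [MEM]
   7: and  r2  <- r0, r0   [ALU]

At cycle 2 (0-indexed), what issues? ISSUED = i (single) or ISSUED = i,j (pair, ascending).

[0] i0  mul  -- RAW r2
[1] i1  st  -- no-port MEM/MEM
[2] i2  st  -- no-port MEM/MEM
[3] i3  ld  -- RAW r3
[4] i4/i5  mulh/and  -- 2-wide
[5] i6/i7  st/and  -- 2-wide

ISSUED = 2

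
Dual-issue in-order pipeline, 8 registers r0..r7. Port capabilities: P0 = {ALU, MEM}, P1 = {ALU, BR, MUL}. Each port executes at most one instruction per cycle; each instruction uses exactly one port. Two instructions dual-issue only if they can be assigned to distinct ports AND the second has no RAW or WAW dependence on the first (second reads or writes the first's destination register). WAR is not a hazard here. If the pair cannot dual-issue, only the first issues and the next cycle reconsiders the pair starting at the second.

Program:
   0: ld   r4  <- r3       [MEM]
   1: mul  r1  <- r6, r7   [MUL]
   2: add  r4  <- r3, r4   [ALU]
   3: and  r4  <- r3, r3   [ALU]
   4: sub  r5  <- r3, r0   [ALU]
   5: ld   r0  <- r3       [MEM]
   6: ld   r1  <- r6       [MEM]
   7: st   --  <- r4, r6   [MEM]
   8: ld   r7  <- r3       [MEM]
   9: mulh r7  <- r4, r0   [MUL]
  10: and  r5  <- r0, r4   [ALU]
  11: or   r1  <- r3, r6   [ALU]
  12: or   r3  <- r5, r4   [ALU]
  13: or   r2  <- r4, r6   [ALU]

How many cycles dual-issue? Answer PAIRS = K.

PAIRS = 4

t=0 i0,i1:ld.MEM/mul.MUL ; 2-wide
t=1 i2:add.ALU ; WAW r4
t=2 i3,i4:and.ALU/sub.ALU ; 2-wide
t=3 i5:ld.MEM ; no-port MEM/MEM
t=4 i6:ld.MEM ; no-port MEM/MEM
t=5 i7:st.MEM ; no-port MEM/MEM
t=6 i8:ld.MEM ; WAW r7
t=7 i9,i10:mulh.MUL/and.ALU ; 2-wide
t=8 i11,i12:or.ALU/or.ALU ; 2-wide
t=9 i13:or.ALU ; tail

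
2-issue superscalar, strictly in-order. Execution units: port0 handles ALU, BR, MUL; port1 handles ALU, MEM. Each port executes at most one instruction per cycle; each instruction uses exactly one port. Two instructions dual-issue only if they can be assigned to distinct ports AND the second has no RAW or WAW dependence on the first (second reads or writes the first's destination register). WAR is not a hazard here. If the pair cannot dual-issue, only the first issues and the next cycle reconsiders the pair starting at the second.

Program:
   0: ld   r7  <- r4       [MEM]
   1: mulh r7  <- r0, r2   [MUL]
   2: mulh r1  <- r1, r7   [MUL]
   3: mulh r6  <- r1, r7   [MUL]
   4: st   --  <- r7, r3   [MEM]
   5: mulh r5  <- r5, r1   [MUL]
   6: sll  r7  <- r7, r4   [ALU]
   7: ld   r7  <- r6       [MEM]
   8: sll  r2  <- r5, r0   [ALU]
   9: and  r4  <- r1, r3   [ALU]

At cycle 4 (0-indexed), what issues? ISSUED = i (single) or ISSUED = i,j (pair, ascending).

ISSUED = 5,6

  cy0 -> i0 (ld.MEM) WAW r7
  cy1 -> i1 (mulh.MUL) no-port MUL/MUL
  cy2 -> i2 (mulh.MUL) no-port MUL/MUL
  cy3 -> i3+i4 (mulh.MUL+st.MEM) 2-wide
  cy4 -> i5+i6 (mulh.MUL+sll.ALU) 2-wide
  cy5 -> i7+i8 (ld.MEM+sll.ALU) 2-wide
  cy6 -> i9 (and.ALU) tail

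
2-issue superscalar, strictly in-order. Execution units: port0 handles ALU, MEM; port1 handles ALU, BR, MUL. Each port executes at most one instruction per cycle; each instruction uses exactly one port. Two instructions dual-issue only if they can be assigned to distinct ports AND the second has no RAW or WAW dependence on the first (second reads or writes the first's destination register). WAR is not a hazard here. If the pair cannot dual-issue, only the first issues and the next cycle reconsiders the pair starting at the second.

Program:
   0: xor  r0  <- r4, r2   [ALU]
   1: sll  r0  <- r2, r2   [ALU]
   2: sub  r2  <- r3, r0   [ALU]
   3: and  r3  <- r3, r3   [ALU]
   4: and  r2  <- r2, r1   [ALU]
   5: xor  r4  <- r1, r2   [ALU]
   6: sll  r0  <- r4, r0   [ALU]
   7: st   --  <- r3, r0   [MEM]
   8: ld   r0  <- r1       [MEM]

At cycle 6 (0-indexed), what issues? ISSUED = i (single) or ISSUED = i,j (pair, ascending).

[0] i0  xor.ALU  -- WAW r0
[1] i1  sll.ALU  -- RAW r0
[2] i2/i3  sub.ALU+and.ALU  -- 2-wide
[3] i4  and.ALU  -- RAW r2
[4] i5  xor.ALU  -- RAW r4
[5] i6  sll.ALU  -- RAW r0
[6] i7  st.MEM  -- no-port MEM/MEM
[7] i8  ld.MEM  -- tail

ISSUED = 7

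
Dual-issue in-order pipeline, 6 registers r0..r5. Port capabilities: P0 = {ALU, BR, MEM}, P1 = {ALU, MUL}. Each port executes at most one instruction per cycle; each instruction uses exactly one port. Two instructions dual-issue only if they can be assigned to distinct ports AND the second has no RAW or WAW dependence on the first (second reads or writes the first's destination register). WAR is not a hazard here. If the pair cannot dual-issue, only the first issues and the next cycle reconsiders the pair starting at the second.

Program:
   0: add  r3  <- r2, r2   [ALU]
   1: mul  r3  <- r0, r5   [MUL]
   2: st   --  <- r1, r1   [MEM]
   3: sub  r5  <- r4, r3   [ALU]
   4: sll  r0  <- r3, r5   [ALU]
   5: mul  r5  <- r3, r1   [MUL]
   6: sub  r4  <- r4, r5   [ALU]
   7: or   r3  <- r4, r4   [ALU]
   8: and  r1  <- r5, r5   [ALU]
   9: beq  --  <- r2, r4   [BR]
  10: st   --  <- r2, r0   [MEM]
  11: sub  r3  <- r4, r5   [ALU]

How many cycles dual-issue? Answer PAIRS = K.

0. add.ALU @i0  | WAW r3
1. mul.MUL+st.MEM @i1+i2  | pair
2. sub.ALU @i3  | RAW r5
3. sll.ALU+mul.MUL @i4+i5  | pair
4. sub.ALU @i6  | RAW r4
5. or.ALU+and.ALU @i7+i8  | pair
6. beq.BR @i9  | no-port BR/MEM
7. st.MEM+sub.ALU @i10+i11  | pair

PAIRS = 4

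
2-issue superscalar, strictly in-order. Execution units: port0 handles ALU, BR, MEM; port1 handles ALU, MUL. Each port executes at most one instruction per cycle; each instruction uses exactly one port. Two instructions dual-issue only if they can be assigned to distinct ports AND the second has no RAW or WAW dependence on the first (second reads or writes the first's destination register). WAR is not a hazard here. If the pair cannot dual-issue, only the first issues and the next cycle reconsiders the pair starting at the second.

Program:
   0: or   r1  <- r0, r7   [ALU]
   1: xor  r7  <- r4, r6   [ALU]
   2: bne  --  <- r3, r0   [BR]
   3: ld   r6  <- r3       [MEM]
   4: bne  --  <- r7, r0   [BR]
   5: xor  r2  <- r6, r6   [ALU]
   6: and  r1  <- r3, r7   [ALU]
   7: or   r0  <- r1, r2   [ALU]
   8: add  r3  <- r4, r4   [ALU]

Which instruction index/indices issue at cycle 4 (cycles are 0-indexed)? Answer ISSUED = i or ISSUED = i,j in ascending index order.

0. or xor @i0+i1  | dual
1. bne @i2  | no-port BR/MEM
2. ld @i3  | no-port MEM/BR
3. bne xor @i4+i5  | dual
4. and @i6  | RAW r1
5. or add @i7+i8  | dual

ISSUED = 6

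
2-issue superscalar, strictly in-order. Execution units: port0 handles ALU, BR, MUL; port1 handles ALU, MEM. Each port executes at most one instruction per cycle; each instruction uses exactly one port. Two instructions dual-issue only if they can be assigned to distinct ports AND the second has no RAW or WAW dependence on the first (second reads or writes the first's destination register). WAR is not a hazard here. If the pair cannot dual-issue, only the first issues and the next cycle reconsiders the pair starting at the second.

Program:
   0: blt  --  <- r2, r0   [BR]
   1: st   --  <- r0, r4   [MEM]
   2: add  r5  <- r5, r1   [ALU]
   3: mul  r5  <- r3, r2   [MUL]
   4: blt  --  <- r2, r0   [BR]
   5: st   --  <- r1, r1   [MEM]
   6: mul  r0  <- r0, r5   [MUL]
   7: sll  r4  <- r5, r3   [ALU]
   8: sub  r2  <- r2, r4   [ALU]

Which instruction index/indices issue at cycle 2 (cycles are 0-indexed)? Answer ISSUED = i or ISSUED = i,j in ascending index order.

ISSUED = 3

0. blt st @i0&i1  | pair
1. add @i2  | WAW r5
2. mul @i3  | no-port MUL/BR
3. blt st @i4&i5  | pair
4. mul sll @i6&i7  | pair
5. sub @i8  | tail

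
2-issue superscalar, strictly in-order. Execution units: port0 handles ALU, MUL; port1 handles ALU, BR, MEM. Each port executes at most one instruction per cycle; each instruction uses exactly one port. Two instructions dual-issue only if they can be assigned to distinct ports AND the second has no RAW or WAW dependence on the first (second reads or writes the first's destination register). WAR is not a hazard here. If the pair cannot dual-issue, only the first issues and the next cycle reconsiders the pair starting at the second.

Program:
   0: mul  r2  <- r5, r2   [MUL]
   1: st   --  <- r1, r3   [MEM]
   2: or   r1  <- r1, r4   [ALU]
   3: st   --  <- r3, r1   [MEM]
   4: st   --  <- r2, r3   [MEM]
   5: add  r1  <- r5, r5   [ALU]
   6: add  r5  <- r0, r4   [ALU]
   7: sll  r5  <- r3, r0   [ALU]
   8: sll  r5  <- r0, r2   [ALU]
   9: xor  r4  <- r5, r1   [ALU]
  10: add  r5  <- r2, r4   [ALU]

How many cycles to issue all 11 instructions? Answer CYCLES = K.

CYCLES = 9

[0] i0/i1  mul.MUL/st.MEM  -- 2-wide
[1] i2  or.ALU  -- RAW r1
[2] i3  st.MEM  -- no-port MEM/MEM
[3] i4/i5  st.MEM/add.ALU  -- 2-wide
[4] i6  add.ALU  -- WAW r5
[5] i7  sll.ALU  -- WAW r5
[6] i8  sll.ALU  -- RAW r5
[7] i9  xor.ALU  -- RAW r4
[8] i10  add.ALU  -- tail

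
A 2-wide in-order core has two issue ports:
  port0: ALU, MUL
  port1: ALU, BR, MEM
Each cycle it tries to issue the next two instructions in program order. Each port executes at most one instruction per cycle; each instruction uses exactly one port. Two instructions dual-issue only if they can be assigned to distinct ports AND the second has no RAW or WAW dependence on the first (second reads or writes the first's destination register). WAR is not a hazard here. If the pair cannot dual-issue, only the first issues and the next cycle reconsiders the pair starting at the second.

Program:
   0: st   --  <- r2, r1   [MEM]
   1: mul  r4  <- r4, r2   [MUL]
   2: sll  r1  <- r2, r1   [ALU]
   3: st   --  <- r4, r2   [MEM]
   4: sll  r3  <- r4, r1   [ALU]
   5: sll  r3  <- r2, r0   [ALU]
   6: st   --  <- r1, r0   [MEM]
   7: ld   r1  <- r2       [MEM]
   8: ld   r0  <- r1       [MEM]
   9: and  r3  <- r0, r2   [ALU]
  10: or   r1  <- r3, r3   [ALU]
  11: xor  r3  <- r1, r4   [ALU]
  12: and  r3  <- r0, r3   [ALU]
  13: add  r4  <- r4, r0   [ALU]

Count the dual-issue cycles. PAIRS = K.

#0 head=0: st.MEM+mul.MUL i0&i1 pair
#1 head=2: sll.ALU+st.MEM i2&i3 pair
#2 head=4: sll.ALU i4 WAW r3
#3 head=5: sll.ALU+st.MEM i5&i6 pair
#4 head=7: ld.MEM i7 no-port MEM/MEM
#5 head=8: ld.MEM i8 RAW r0
#6 head=9: and.ALU i9 RAW r3
#7 head=10: or.ALU i10 RAW r1
#8 head=11: xor.ALU i11 RAW+WAW r3
#9 head=12: and.ALU+add.ALU i12&i13 pair

PAIRS = 4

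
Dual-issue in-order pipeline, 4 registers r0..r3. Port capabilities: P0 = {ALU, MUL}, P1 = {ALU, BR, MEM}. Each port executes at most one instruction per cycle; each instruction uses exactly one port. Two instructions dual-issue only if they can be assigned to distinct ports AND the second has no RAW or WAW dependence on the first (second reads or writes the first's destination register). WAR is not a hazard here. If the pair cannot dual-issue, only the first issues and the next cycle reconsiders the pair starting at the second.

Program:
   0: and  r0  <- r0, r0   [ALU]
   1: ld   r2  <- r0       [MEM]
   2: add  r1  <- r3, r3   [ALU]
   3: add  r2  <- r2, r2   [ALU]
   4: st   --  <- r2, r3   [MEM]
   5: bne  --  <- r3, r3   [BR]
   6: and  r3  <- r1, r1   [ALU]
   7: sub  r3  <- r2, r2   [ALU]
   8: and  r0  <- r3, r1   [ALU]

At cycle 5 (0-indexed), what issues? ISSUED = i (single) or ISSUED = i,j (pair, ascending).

c0: i0 and.ALU  RAW r0
c1: i1+i2 ld.MEM/add.ALU  pair
c2: i3 add.ALU  RAW r2
c3: i4 st.MEM  no-port MEM/BR
c4: i5+i6 bne.BR/and.ALU  pair
c5: i7 sub.ALU  RAW r3
c6: i8 and.ALU  tail

ISSUED = 7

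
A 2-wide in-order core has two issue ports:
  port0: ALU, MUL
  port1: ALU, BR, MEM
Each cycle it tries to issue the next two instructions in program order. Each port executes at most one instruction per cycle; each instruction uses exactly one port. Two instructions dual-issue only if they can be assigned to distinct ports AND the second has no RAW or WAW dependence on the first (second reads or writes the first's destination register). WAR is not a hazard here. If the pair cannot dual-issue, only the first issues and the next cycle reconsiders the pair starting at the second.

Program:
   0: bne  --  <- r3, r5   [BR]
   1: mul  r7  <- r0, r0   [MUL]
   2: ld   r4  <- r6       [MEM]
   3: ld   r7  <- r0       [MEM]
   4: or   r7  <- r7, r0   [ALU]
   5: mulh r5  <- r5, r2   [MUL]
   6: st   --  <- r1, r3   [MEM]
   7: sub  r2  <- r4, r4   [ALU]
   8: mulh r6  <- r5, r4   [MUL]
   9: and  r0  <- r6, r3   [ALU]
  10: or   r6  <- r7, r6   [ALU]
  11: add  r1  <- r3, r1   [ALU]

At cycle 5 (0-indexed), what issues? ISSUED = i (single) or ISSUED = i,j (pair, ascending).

[0] i0&i1  bne.BR+mul.MUL  -- 2-wide
[1] i2  ld.MEM  -- no-port MEM/MEM
[2] i3  ld.MEM  -- RAW+WAW r7
[3] i4&i5  or.ALU+mulh.MUL  -- 2-wide
[4] i6&i7  st.MEM+sub.ALU  -- 2-wide
[5] i8  mulh.MUL  -- RAW r6
[6] i9&i10  and.ALU+or.ALU  -- 2-wide
[7] i11  add.ALU  -- tail

ISSUED = 8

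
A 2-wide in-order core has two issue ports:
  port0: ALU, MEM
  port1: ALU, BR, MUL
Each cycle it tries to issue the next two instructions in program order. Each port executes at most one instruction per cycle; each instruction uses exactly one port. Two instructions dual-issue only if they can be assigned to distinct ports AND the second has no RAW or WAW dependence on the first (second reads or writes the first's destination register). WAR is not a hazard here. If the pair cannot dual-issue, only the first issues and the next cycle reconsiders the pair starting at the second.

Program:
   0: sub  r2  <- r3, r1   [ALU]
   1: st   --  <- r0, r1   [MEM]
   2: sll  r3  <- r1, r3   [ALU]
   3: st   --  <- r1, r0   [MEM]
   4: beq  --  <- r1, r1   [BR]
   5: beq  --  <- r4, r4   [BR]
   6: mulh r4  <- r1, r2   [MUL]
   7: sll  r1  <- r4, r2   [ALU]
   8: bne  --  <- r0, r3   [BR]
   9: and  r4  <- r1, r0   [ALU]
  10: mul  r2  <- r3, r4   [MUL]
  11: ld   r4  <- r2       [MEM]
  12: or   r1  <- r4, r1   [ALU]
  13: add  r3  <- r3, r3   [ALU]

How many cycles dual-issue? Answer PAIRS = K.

PAIRS = 4

  cy0 -> i0/i1 (sub.ALU st.MEM) dual
  cy1 -> i2/i3 (sll.ALU st.MEM) dual
  cy2 -> i4 (beq.BR) no-port BR/BR
  cy3 -> i5 (beq.BR) no-port BR/MUL
  cy4 -> i6 (mulh.MUL) RAW r4
  cy5 -> i7/i8 (sll.ALU bne.BR) dual
  cy6 -> i9 (and.ALU) RAW r4
  cy7 -> i10 (mul.MUL) RAW r2
  cy8 -> i11 (ld.MEM) RAW r4
  cy9 -> i12/i13 (or.ALU add.ALU) dual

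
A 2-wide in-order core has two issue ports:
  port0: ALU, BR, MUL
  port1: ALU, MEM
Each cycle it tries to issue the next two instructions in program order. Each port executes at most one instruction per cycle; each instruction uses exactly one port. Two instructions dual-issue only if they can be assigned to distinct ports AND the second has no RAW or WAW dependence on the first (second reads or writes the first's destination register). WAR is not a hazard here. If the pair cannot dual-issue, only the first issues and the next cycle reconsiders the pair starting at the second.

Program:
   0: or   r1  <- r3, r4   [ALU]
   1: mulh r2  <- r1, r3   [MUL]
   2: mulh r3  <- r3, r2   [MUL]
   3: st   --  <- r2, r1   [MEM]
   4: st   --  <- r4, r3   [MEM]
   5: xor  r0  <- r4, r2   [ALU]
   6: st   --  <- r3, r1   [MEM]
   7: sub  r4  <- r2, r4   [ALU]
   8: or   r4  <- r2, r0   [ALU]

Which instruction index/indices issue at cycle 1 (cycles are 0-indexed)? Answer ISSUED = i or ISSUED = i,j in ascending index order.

  cy0 -> i0 (or) RAW r1
  cy1 -> i1 (mulh) no-port MUL/MUL
  cy2 -> i2+i3 (mulh st) dual
  cy3 -> i4+i5 (st xor) dual
  cy4 -> i6+i7 (st sub) dual
  cy5 -> i8 (or) tail

ISSUED = 1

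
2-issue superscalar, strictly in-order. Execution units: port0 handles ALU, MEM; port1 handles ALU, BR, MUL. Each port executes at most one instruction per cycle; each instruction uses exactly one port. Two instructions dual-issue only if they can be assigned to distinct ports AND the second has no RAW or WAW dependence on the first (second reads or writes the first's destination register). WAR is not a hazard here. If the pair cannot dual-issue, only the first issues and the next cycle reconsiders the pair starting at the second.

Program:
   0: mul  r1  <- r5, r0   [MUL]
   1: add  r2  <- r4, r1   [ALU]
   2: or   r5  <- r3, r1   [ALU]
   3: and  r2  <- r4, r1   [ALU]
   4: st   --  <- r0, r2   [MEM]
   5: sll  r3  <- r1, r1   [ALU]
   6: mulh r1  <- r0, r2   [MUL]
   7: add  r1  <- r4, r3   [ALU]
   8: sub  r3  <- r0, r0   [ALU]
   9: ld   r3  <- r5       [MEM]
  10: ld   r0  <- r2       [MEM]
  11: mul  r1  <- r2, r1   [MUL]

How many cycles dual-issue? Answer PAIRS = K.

0. mul.MUL @i0  | RAW r1
1. add.ALU;or.ALU @i1+i2  | 2-wide
2. and.ALU @i3  | RAW r2
3. st.MEM;sll.ALU @i4+i5  | 2-wide
4. mulh.MUL @i6  | WAW r1
5. add.ALU;sub.ALU @i7+i8  | 2-wide
6. ld.MEM @i9  | no-port MEM/MEM
7. ld.MEM;mul.MUL @i10+i11  | 2-wide

PAIRS = 4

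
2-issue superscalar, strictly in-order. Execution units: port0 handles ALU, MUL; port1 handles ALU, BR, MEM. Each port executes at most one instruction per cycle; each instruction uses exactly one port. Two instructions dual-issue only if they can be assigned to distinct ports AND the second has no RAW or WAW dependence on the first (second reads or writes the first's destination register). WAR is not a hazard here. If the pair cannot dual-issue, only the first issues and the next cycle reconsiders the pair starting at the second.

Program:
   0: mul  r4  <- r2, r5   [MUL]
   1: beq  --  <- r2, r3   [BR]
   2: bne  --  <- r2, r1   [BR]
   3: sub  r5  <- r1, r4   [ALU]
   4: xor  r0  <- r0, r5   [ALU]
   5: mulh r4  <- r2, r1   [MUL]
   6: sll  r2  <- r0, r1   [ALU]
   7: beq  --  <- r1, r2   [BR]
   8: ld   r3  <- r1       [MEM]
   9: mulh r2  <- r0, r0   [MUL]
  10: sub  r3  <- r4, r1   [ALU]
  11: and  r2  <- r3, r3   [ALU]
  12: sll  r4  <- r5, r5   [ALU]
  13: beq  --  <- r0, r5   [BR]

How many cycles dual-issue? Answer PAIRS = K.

[0] i0,i1  mul+beq  -- pair
[1] i2,i3  bne+sub  -- pair
[2] i4,i5  xor+mulh  -- pair
[3] i6  sll  -- RAW r2
[4] i7  beq  -- no-port BR/MEM
[5] i8,i9  ld+mulh  -- pair
[6] i10  sub  -- RAW r3
[7] i11,i12  and+sll  -- pair
[8] i13  beq  -- tail

PAIRS = 5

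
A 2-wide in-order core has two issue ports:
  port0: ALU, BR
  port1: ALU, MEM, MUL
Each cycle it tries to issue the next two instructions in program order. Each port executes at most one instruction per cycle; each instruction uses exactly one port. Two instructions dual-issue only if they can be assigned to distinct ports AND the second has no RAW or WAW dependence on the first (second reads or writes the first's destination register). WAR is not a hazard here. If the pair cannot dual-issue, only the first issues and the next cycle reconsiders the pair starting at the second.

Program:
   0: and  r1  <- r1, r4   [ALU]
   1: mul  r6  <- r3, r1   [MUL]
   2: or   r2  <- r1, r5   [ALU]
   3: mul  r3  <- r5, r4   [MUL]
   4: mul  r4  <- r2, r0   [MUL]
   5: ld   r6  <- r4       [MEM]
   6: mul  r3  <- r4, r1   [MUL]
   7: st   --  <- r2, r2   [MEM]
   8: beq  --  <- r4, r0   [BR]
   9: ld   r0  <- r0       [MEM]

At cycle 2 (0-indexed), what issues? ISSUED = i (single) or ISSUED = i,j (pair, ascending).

0. and @i0  | RAW r1
1. mul or @i1/i2  | dual
2. mul @i3  | no-port MUL/MUL
3. mul @i4  | no-port MUL/MEM
4. ld @i5  | no-port MEM/MUL
5. mul @i6  | no-port MUL/MEM
6. st beq @i7/i8  | dual
7. ld @i9  | tail

ISSUED = 3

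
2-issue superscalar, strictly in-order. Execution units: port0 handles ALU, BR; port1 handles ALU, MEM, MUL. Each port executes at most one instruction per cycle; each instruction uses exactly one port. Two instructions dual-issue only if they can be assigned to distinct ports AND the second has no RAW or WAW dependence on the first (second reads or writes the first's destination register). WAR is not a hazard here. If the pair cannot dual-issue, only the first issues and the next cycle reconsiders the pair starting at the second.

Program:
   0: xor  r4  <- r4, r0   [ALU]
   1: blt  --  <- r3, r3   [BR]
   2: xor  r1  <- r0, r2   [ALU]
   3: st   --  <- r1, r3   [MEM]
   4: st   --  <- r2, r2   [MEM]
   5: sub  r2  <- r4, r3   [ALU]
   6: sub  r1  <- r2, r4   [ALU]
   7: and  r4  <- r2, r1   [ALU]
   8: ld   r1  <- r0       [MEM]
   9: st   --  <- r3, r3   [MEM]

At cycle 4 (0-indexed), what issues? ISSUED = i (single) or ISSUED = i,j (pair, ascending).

ISSUED = 6

c0: i0,i1 xor blt  2-wide
c1: i2 xor  RAW r1
c2: i3 st  no-port MEM/MEM
c3: i4,i5 st sub  2-wide
c4: i6 sub  RAW r1
c5: i7,i8 and ld  2-wide
c6: i9 st  tail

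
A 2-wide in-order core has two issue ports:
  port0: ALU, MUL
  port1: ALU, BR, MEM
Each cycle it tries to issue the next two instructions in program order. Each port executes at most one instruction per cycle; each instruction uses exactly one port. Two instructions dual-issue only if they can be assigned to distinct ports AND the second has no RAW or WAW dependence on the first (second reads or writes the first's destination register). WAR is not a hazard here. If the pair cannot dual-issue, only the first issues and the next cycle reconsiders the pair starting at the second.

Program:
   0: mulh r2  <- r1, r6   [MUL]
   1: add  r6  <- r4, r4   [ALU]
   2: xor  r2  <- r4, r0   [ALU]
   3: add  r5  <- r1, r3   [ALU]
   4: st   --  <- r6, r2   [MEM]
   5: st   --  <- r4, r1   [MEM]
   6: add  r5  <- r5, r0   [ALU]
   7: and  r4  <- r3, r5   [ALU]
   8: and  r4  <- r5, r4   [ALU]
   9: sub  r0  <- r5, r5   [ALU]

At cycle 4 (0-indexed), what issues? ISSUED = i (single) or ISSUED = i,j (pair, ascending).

  cy0 -> i0+i1 (mulh add) 2-wide
  cy1 -> i2+i3 (xor add) 2-wide
  cy2 -> i4 (st) no-port MEM/MEM
  cy3 -> i5+i6 (st add) 2-wide
  cy4 -> i7 (and) RAW+WAW r4
  cy5 -> i8+i9 (and sub) 2-wide

ISSUED = 7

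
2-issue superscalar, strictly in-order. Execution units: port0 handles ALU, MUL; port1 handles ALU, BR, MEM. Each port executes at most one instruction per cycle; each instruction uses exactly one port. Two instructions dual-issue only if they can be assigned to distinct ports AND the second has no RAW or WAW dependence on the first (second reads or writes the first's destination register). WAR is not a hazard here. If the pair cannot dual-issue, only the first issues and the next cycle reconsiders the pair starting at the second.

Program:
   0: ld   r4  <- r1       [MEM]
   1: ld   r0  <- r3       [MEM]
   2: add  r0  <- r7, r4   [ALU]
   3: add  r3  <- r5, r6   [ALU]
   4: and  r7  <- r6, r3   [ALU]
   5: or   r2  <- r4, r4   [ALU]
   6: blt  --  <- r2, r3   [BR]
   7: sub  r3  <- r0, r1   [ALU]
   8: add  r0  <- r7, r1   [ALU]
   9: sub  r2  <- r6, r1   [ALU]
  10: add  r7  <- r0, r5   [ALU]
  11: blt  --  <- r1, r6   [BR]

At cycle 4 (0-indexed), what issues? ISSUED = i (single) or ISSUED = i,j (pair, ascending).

ISSUED = 6,7

0. ld.MEM @i0  | no-port MEM/MEM
1. ld.MEM @i1  | WAW r0
2. add.ALU+add.ALU @i2,i3  | pair
3. and.ALU+or.ALU @i4,i5  | pair
4. blt.BR+sub.ALU @i6,i7  | pair
5. add.ALU+sub.ALU @i8,i9  | pair
6. add.ALU+blt.BR @i10,i11  | pair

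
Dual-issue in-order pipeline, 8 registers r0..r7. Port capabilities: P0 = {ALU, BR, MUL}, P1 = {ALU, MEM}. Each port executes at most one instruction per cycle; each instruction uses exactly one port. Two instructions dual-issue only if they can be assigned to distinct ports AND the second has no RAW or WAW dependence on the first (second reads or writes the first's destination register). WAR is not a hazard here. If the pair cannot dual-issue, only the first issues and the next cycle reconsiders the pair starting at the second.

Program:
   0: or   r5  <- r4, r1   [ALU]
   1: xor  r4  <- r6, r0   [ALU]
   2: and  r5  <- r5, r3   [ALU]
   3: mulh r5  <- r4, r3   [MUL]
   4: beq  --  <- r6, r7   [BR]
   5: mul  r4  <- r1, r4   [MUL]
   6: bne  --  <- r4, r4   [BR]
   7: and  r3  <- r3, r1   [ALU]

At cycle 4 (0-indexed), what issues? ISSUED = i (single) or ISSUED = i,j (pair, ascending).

t=0 i0/i1:or.ALU xor.ALU ; pair
t=1 i2:and.ALU ; WAW r5
t=2 i3:mulh.MUL ; no-port MUL/BR
t=3 i4:beq.BR ; no-port BR/MUL
t=4 i5:mul.MUL ; no-port MUL/BR
t=5 i6/i7:bne.BR and.ALU ; pair

ISSUED = 5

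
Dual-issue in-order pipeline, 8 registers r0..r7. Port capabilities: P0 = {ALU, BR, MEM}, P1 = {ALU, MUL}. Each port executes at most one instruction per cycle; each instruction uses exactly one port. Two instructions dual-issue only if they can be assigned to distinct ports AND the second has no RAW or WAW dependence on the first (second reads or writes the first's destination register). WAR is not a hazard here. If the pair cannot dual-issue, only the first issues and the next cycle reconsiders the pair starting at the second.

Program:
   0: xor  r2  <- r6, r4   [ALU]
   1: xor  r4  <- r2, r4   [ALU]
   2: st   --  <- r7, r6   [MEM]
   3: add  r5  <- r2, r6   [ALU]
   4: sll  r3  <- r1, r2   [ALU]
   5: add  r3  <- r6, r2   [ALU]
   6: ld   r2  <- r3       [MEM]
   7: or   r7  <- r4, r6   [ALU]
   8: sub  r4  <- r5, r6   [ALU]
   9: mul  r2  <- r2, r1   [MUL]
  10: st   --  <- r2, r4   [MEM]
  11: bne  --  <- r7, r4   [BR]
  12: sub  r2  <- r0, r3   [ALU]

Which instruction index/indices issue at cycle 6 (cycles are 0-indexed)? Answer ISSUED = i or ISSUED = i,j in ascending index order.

ISSUED = 10

c0: i0 xor.ALU  RAW r2
c1: i1/i2 xor.ALU+st.MEM  pair
c2: i3/i4 add.ALU+sll.ALU  pair
c3: i5 add.ALU  RAW r3
c4: i6/i7 ld.MEM+or.ALU  pair
c5: i8/i9 sub.ALU+mul.MUL  pair
c6: i10 st.MEM  no-port MEM/BR
c7: i11/i12 bne.BR+sub.ALU  pair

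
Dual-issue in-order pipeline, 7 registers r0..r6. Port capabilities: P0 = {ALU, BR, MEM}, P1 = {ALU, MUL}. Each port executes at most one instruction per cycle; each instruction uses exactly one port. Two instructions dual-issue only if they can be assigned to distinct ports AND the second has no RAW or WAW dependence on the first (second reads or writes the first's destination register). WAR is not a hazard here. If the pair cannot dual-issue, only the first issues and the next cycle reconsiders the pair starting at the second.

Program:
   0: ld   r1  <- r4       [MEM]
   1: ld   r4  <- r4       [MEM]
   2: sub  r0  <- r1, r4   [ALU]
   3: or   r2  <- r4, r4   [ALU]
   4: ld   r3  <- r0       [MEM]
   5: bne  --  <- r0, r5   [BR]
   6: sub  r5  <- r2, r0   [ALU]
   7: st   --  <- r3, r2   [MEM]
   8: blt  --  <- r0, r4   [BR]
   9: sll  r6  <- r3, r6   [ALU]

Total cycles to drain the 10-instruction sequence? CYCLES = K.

CYCLES = 7

#0 head=0: ld i0 no-port MEM/MEM
#1 head=1: ld i1 RAW r4
#2 head=2: sub+or i2/i3 pair
#3 head=4: ld i4 no-port MEM/BR
#4 head=5: bne+sub i5/i6 pair
#5 head=7: st i7 no-port MEM/BR
#6 head=8: blt+sll i8/i9 pair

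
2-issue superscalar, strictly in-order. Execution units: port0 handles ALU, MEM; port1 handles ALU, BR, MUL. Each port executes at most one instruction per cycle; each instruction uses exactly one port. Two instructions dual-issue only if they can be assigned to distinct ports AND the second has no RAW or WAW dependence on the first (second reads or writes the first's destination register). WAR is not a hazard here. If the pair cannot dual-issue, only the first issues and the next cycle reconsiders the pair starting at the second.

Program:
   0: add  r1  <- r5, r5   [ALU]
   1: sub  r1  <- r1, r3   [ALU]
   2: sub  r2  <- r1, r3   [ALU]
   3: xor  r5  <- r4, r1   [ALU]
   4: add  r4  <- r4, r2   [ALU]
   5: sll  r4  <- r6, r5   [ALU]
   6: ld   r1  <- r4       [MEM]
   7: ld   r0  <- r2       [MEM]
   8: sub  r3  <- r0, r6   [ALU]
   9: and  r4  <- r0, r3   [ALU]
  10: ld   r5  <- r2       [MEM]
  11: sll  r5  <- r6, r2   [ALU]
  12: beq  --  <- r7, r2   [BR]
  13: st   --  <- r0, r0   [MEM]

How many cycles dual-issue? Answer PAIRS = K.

PAIRS = 3

  cy0 -> i0 (add) RAW+WAW r1
  cy1 -> i1 (sub) RAW r1
  cy2 -> i2,i3 (sub xor) pair
  cy3 -> i4 (add) WAW r4
  cy4 -> i5 (sll) RAW r4
  cy5 -> i6 (ld) no-port MEM/MEM
  cy6 -> i7 (ld) RAW r0
  cy7 -> i8 (sub) RAW r3
  cy8 -> i9,i10 (and ld) pair
  cy9 -> i11,i12 (sll beq) pair
  cy10 -> i13 (st) tail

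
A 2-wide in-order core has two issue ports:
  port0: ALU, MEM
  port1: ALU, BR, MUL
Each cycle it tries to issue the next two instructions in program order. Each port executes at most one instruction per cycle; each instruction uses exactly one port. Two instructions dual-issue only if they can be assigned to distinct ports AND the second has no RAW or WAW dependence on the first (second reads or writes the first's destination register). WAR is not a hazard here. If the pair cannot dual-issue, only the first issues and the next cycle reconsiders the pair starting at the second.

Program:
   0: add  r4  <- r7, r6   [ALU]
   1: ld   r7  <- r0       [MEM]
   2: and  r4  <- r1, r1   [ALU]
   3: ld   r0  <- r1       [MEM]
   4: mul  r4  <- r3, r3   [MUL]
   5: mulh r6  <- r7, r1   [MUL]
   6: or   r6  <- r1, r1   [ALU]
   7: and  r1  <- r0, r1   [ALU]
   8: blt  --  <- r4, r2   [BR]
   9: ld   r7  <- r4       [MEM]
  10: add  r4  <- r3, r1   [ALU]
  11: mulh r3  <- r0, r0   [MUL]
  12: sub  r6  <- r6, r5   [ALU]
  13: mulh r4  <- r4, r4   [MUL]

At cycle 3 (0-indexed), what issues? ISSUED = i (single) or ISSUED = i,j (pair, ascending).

ISSUED = 5

  cy0 -> i0&i1 (add.ALU+ld.MEM) 2-wide
  cy1 -> i2&i3 (and.ALU+ld.MEM) 2-wide
  cy2 -> i4 (mul.MUL) no-port MUL/MUL
  cy3 -> i5 (mulh.MUL) WAW r6
  cy4 -> i6&i7 (or.ALU+and.ALU) 2-wide
  cy5 -> i8&i9 (blt.BR+ld.MEM) 2-wide
  cy6 -> i10&i11 (add.ALU+mulh.MUL) 2-wide
  cy7 -> i12&i13 (sub.ALU+mulh.MUL) 2-wide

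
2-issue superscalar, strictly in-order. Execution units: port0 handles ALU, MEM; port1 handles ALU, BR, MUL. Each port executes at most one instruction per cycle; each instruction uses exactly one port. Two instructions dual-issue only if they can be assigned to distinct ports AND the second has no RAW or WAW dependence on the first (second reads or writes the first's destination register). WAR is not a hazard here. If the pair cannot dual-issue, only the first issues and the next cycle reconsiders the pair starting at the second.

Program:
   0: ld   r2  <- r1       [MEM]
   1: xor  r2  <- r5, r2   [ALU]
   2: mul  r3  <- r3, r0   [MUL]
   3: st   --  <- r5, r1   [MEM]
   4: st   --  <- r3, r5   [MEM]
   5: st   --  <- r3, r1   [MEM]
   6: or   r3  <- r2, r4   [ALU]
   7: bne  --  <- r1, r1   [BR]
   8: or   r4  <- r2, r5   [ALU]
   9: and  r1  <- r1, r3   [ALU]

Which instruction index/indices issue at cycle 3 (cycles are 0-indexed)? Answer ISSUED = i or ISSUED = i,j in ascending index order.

#0 head=0: ld i0 RAW+WAW r2
#1 head=1: xor;mul i1+i2 dual
#2 head=3: st i3 no-port MEM/MEM
#3 head=4: st i4 no-port MEM/MEM
#4 head=5: st;or i5+i6 dual
#5 head=7: bne;or i7+i8 dual
#6 head=9: and i9 tail

ISSUED = 4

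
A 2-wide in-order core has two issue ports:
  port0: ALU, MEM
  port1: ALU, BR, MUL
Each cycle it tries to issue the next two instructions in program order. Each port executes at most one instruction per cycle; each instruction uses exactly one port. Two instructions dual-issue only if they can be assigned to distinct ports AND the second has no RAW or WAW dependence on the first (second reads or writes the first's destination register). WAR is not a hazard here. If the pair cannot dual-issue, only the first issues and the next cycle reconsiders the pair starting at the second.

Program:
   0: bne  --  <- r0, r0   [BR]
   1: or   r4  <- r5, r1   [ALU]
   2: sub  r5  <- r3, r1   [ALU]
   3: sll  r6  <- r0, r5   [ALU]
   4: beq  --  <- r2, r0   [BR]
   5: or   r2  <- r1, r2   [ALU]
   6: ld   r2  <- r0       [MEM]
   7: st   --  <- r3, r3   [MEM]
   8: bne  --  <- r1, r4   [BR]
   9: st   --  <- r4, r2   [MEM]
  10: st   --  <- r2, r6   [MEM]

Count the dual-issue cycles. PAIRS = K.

PAIRS = 3

0. bne;or @i0/i1  | 2-wide
1. sub @i2  | RAW r5
2. sll;beq @i3/i4  | 2-wide
3. or @i5  | WAW r2
4. ld @i6  | no-port MEM/MEM
5. st;bne @i7/i8  | 2-wide
6. st @i9  | no-port MEM/MEM
7. st @i10  | tail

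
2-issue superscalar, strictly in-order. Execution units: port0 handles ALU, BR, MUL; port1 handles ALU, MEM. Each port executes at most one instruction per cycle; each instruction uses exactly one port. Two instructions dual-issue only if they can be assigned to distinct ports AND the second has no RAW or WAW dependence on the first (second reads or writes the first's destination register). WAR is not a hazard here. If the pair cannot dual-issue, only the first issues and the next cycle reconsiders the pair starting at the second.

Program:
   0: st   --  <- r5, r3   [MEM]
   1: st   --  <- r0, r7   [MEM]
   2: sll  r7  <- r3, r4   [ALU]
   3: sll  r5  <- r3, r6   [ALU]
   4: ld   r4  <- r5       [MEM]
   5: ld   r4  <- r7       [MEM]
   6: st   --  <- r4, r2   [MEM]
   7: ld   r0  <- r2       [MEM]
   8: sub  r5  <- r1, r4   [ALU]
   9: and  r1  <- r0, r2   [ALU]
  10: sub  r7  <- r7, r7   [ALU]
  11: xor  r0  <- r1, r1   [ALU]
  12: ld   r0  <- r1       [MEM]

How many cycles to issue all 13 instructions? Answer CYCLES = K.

CYCLES = 10

  cy0 -> i0 (st.MEM) no-port MEM/MEM
  cy1 -> i1/i2 (st.MEM sll.ALU) 2-wide
  cy2 -> i3 (sll.ALU) RAW r5
  cy3 -> i4 (ld.MEM) no-port MEM/MEM
  cy4 -> i5 (ld.MEM) no-port MEM/MEM
  cy5 -> i6 (st.MEM) no-port MEM/MEM
  cy6 -> i7/i8 (ld.MEM sub.ALU) 2-wide
  cy7 -> i9/i10 (and.ALU sub.ALU) 2-wide
  cy8 -> i11 (xor.ALU) WAW r0
  cy9 -> i12 (ld.MEM) tail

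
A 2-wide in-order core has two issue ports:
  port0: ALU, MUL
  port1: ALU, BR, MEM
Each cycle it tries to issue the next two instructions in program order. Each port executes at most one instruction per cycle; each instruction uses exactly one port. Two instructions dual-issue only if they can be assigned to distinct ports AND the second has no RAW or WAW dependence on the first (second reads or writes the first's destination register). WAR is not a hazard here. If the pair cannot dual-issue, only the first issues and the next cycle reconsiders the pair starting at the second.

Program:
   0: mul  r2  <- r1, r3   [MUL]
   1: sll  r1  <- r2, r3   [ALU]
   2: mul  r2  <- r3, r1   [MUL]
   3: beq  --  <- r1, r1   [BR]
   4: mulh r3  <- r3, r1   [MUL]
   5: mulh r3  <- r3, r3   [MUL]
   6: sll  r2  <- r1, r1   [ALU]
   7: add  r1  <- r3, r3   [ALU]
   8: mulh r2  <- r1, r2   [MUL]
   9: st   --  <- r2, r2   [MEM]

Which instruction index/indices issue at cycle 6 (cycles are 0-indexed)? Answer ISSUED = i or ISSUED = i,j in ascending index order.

[0] i0  mul  -- RAW r2
[1] i1  sll  -- RAW r1
[2] i2+i3  mul;beq  -- pair
[3] i4  mulh  -- no-port MUL/MUL
[4] i5+i6  mulh;sll  -- pair
[5] i7  add  -- RAW r1
[6] i8  mulh  -- RAW r2
[7] i9  st  -- tail

ISSUED = 8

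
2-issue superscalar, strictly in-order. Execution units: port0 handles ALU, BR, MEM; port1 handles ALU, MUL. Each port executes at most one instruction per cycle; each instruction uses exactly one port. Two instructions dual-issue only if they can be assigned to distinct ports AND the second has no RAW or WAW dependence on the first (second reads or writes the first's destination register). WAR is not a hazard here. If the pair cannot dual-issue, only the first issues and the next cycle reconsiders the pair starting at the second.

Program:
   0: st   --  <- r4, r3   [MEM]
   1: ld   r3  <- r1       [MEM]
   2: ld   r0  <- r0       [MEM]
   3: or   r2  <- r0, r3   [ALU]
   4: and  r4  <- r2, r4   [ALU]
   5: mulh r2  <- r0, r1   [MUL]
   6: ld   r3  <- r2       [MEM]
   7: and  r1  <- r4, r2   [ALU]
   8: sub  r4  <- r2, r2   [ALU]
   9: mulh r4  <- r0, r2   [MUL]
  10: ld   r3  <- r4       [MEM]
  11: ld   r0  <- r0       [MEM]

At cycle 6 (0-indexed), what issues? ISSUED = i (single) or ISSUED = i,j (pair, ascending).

ISSUED = 8

c0: i0 st  no-port MEM/MEM
c1: i1 ld  no-port MEM/MEM
c2: i2 ld  RAW r0
c3: i3 or  RAW r2
c4: i4&i5 and;mulh  2-wide
c5: i6&i7 ld;and  2-wide
c6: i8 sub  WAW r4
c7: i9 mulh  RAW r4
c8: i10 ld  no-port MEM/MEM
c9: i11 ld  tail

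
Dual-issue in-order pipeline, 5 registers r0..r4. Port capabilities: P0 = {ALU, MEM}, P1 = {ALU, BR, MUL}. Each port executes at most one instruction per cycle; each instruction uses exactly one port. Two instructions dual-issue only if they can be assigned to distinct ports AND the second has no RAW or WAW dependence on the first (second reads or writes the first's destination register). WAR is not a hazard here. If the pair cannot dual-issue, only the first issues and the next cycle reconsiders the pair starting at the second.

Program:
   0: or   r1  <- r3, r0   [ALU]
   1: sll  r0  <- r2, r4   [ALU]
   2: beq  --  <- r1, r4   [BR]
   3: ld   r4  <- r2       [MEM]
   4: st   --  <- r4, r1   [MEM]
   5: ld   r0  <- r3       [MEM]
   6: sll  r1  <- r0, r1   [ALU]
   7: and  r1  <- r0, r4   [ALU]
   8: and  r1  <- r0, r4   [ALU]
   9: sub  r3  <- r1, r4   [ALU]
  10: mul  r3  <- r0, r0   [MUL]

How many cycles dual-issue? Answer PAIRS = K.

PAIRS = 2

#0 head=0: or sll i0,i1 pair
#1 head=2: beq ld i2,i3 pair
#2 head=4: st i4 no-port MEM/MEM
#3 head=5: ld i5 RAW r0
#4 head=6: sll i6 WAW r1
#5 head=7: and i7 WAW r1
#6 head=8: and i8 RAW r1
#7 head=9: sub i9 WAW r3
#8 head=10: mul i10 tail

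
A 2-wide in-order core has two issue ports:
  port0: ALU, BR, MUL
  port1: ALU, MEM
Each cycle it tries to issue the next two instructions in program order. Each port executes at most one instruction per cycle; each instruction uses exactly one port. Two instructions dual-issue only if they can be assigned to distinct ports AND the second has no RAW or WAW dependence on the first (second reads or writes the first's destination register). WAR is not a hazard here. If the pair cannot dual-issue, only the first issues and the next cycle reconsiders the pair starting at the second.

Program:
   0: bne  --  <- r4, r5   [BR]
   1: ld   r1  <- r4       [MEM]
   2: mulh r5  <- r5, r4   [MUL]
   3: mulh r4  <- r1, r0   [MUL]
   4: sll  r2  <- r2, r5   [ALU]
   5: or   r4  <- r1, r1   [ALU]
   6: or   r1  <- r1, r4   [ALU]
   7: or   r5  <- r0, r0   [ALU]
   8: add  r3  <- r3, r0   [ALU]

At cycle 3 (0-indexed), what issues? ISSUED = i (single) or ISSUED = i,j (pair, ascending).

t=0 i0,i1:bne.BR+ld.MEM ; dual
t=1 i2:mulh.MUL ; no-port MUL/MUL
t=2 i3,i4:mulh.MUL+sll.ALU ; dual
t=3 i5:or.ALU ; RAW r4
t=4 i6,i7:or.ALU+or.ALU ; dual
t=5 i8:add.ALU ; tail

ISSUED = 5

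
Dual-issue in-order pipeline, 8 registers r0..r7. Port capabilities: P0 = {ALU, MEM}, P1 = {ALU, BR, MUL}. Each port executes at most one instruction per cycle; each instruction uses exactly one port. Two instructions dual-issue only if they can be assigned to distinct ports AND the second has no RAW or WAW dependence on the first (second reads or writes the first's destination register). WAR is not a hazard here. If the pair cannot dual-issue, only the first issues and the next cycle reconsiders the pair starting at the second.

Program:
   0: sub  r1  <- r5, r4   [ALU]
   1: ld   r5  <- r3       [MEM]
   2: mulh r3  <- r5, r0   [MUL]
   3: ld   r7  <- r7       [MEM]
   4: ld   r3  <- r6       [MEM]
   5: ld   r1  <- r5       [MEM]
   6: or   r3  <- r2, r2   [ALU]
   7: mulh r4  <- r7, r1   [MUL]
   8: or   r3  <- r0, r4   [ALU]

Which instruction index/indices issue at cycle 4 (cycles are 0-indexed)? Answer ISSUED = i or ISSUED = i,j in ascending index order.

  cy0 -> i0+i1 (sub.ALU/ld.MEM) 2-wide
  cy1 -> i2+i3 (mulh.MUL/ld.MEM) 2-wide
  cy2 -> i4 (ld.MEM) no-port MEM/MEM
  cy3 -> i5+i6 (ld.MEM/or.ALU) 2-wide
  cy4 -> i7 (mulh.MUL) RAW r4
  cy5 -> i8 (or.ALU) tail

ISSUED = 7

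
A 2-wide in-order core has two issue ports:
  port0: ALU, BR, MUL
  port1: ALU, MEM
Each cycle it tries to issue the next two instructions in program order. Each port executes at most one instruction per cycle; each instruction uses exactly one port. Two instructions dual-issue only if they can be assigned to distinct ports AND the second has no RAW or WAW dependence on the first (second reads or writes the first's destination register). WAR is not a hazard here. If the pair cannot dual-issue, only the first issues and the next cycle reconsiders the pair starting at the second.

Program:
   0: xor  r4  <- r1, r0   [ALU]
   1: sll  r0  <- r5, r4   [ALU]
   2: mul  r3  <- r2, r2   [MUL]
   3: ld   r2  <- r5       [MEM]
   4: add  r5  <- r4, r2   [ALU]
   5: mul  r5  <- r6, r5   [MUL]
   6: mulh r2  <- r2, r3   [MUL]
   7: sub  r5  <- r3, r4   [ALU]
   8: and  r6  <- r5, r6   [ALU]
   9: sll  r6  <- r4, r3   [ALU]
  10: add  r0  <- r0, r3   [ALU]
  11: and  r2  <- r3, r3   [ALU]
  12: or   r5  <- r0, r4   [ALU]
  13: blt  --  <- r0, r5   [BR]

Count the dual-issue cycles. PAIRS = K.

t=0 i0:xor.ALU ; RAW r4
t=1 i1/i2:sll.ALU;mul.MUL ; 2-wide
t=2 i3:ld.MEM ; RAW r2
t=3 i4:add.ALU ; RAW+WAW r5
t=4 i5:mul.MUL ; no-port MUL/MUL
t=5 i6/i7:mulh.MUL;sub.ALU ; 2-wide
t=6 i8:and.ALU ; WAW r6
t=7 i9/i10:sll.ALU;add.ALU ; 2-wide
t=8 i11/i12:and.ALU;or.ALU ; 2-wide
t=9 i13:blt.BR ; tail

PAIRS = 4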